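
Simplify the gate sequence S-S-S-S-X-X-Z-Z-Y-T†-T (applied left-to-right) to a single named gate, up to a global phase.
Y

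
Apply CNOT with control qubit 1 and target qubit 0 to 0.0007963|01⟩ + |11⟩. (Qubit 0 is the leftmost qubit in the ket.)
|01⟩ + 0.0007963|11⟩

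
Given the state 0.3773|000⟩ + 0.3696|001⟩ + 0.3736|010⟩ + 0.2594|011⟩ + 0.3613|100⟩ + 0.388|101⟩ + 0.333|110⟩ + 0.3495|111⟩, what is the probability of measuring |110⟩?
0.1109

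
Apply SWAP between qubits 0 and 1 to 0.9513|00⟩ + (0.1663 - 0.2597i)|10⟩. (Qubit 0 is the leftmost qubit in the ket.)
0.9513|00⟩ + (0.1663 - 0.2597i)|01⟩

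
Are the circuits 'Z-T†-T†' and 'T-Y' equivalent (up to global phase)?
No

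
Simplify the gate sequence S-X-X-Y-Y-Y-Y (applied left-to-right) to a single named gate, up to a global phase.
S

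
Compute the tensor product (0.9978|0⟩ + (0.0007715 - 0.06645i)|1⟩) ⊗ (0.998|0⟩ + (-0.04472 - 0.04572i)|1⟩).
0.9958|00⟩ + (-0.04462 - 0.04562i)|01⟩ + (0.00077 - 0.06632i)|10⟩ + (-0.003073 + 0.002936i)|11⟩

amp(|b₁b₂…⟩) = product of the factor amplitudes for bits b₁, b₂, …; only kets whose every factor amplitude is nonzero survive.
|00⟩: (0.9978)(0.998) = 0.9958
|01⟩: (0.9978)(-0.04472 - 0.04572i) = (-0.04462 - 0.04562i)
|10⟩: (0.0007715 - 0.06645i)(0.998) = (0.00077 - 0.06632i)
|11⟩: (0.0007715 - 0.06645i)(-0.04472 - 0.04572i) = (-0.003073 + 0.002936i)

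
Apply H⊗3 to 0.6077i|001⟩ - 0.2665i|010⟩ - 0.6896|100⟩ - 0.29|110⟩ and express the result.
(-0.3463 + 0.1206i)|000⟩ + (-0.3463 - 0.3091i)|001⟩ + (-0.1413 + 0.3091i)|010⟩ + (-0.1413 - 0.1206i)|011⟩ + (0.3463 + 0.1206i)|100⟩ + (0.3463 - 0.3091i)|101⟩ + (0.1413 + 0.3091i)|110⟩ + (0.1413 - 0.1206i)|111⟩

H⊗3 gives amp(|y⟩) = (1/2√2) Σ_x (−1)^(x·y) amp(|x⟩), where x·y is the number of positions in which both x and y have a 1.
|000⟩: (0.6077i - 0.2665i - 0.6896 - 0.29)/(2√2) = (-0.3463 + 0.1206i)
|001⟩: (-0.6077i - 0.2665i - 0.6896 - 0.29)/(2√2) = (-0.3463 - 0.3091i)
|010⟩: (0.6077i + 0.2665i - 0.6896 + 0.29)/(2√2) = (-0.1413 + 0.3091i)
|011⟩: (-0.6077i + 0.2665i - 0.6896 + 0.29)/(2√2) = (-0.1413 - 0.1206i)
|100⟩: (0.6077i - 0.2665i + 0.6896 + 0.29)/(2√2) = (0.3463 + 0.1206i)
|101⟩: (-0.6077i - 0.2665i + 0.6896 + 0.29)/(2√2) = (0.3463 - 0.3091i)
|110⟩: (0.6077i + 0.2665i + 0.6896 - 0.29)/(2√2) = (0.1413 + 0.3091i)
|111⟩: (-0.6077i + 0.2665i + 0.6896 - 0.29)/(2√2) = (0.1413 - 0.1206i)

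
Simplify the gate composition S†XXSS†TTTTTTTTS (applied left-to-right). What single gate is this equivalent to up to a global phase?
I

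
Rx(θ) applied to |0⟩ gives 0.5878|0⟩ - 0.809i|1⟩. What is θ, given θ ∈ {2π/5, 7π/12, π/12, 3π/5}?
3π/5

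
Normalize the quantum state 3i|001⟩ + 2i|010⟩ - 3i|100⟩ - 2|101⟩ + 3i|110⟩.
0.5071i|001⟩ + 0.3381i|010⟩ - 0.5071i|100⟩ - 0.3381|101⟩ + 0.5071i|110⟩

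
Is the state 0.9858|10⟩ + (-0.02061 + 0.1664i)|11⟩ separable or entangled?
Separable

Writing the state as a|00⟩ + b|01⟩ + c|10⟩ + d|11⟩, it is a product state iff ad − bc = 0.
Here (a, b, c, d) = (0, 0, 0.9858, (-0.02061 + 0.1664i)): ad − bc = (0)(-0.02061 + 0.1664i) − (0)(0.9858) = 0, so the state is separable.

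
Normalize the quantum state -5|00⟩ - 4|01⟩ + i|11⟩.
-0.7715|00⟩ - 0.6172|01⟩ + 0.1543i|11⟩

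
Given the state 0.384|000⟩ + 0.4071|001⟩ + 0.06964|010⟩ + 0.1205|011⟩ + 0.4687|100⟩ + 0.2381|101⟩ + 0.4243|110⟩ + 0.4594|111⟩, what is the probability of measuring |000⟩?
0.1475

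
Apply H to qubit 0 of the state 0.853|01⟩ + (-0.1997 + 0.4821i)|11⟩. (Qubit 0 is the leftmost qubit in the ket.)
(0.462 + 0.3409i)|01⟩ + (0.7444 - 0.3409i)|11⟩

H on qubit 0 mixes each pair of kets that differ only in qubit 0: amplitudes (a, b) of (|…0…⟩, |…1…⟩) become ((a + b)/√2, (a − b)/√2). Kets absent from the input have amplitude 0.
(|01⟩, |11⟩): (a, b) = (0.853, (-0.1997 + 0.4821i)) → ((0.462 + 0.3409i), (0.7444 - 0.3409i))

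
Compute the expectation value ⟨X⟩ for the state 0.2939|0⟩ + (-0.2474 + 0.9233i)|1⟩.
-0.1454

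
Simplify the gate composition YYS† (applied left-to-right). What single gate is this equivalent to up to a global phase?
S†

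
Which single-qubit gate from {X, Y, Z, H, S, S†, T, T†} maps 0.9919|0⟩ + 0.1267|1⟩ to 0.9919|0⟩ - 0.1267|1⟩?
Z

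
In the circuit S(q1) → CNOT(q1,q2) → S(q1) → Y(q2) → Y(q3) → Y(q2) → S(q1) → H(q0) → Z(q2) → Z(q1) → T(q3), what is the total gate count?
11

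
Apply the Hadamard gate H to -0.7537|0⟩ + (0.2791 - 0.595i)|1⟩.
(-0.3356 - 0.4207i)|0⟩ + (-0.7303 + 0.4207i)|1⟩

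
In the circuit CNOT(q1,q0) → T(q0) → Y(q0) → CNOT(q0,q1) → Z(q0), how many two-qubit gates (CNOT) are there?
2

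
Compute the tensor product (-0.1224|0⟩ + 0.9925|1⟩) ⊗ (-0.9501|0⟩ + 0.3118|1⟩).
0.1163|00⟩ - 0.03816|01⟩ - 0.943|10⟩ + 0.3095|11⟩

amp(|b₁b₂…⟩) = product of the factor amplitudes for bits b₁, b₂, …; only kets whose every factor amplitude is nonzero survive.
|00⟩: (-0.1224)(-0.9501) = 0.1163
|01⟩: (-0.1224)(0.3118) = -0.03816
|10⟩: (0.9925)(-0.9501) = -0.943
|11⟩: (0.9925)(0.3118) = 0.3095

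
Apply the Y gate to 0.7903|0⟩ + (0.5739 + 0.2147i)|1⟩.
(0.2147 - 0.5739i)|0⟩ + 0.7903i|1⟩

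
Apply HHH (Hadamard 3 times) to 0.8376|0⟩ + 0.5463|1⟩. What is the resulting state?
0.9786|0⟩ + 0.206|1⟩

H² = I, so H^3 = H: a single Hadamard. With (a, b) = (0.8376, 0.5463), H gives ((a + b)/√2, (a − b)/√2) = (0.9786, 0.206).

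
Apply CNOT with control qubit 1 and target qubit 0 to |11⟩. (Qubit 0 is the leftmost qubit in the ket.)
|01⟩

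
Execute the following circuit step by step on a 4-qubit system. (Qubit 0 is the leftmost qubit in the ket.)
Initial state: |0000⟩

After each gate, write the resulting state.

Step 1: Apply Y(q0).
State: i|1000⟩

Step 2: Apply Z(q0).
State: -i|1000⟩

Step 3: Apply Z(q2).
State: -i|1000⟩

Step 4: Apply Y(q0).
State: -|0000⟩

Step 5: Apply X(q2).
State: -|0010⟩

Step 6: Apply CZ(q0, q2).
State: -|0010⟩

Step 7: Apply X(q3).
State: -|0011⟩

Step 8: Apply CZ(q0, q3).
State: -|0011⟩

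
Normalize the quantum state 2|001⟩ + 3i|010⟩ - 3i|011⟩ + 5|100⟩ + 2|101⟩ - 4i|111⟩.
0.2443|001⟩ + 0.3665i|010⟩ - 0.3665i|011⟩ + 0.6108|100⟩ + 0.2443|101⟩ - 0.4887i|111⟩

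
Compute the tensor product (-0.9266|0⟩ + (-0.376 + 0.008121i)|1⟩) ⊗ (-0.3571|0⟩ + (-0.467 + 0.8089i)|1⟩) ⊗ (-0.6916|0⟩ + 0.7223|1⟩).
-0.2288|000⟩ + 0.239|001⟩ + (-0.2993 + 0.5184i)|010⟩ + (0.3126 - 0.5414i)|011⟩ + (-0.09286 + 0.002006i)|100⟩ + (0.09698 - 0.002095i)|101⟩ + (-0.1169 + 0.213i)|110⟩ + (0.1221 - 0.2224i)|111⟩

amp(|b₁b₂…⟩) = product of the factor amplitudes for bits b₁, b₂, …; only kets whose every factor amplitude is nonzero survive.
|000⟩: (-0.9266)(-0.3571)(-0.6916) = -0.2288
|001⟩: (-0.9266)(-0.3571)(0.7223) = 0.239
|010⟩: (-0.9266)(-0.467 + 0.8089i)(-0.6916) = (-0.2993 + 0.5184i)
|011⟩: (-0.9266)(-0.467 + 0.8089i)(0.7223) = (0.3126 - 0.5414i)
|100⟩: (-0.376 + 0.008121i)(-0.3571)(-0.6916) = (-0.09286 + 0.002006i)
|101⟩: (-0.376 + 0.008121i)(-0.3571)(0.7223) = (0.09698 - 0.002095i)
|110⟩: (-0.376 + 0.008121i)(-0.467 + 0.8089i)(-0.6916) = (-0.1169 + 0.213i)
|111⟩: (-0.376 + 0.008121i)(-0.467 + 0.8089i)(0.7223) = (0.1221 - 0.2224i)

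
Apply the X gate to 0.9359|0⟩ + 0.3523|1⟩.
0.3523|0⟩ + 0.9359|1⟩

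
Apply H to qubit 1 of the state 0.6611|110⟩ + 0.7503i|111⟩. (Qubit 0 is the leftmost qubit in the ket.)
0.4675|100⟩ + 0.5305i|101⟩ - 0.4675|110⟩ - 0.5305i|111⟩

H on qubit 1 mixes each pair of kets that differ only in qubit 1: amplitudes (a, b) of (|…0…⟩, |…1…⟩) become ((a + b)/√2, (a − b)/√2). Kets absent from the input have amplitude 0.
(|100⟩, |110⟩): (a, b) = (0, 0.6611) → (0.4675, -0.4675)
(|101⟩, |111⟩): (a, b) = (0, 0.7503i) → (0.5305i, -0.5305i)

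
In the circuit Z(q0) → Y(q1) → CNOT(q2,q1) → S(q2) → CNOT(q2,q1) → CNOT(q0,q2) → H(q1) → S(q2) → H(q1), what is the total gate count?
9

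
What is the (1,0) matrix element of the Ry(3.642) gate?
0.9689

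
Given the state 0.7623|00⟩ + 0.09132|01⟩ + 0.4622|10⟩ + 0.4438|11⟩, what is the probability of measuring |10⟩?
0.2136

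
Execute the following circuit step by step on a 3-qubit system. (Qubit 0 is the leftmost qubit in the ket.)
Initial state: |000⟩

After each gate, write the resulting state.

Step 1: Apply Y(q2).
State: i|001⟩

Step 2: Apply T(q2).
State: (-1/√2 + (1/√2)i)|001⟩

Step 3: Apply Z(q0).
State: (-1/√2 + (1/√2)i)|001⟩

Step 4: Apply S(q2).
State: (-1/√2 - (1/√2)i)|001⟩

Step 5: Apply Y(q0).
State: (1/√2 - (1/√2)i)|101⟩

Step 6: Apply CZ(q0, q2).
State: (-1/√2 + (1/√2)i)|101⟩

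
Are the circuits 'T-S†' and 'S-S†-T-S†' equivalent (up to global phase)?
Yes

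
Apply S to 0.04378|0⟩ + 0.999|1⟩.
0.04378|0⟩ + 0.999i|1⟩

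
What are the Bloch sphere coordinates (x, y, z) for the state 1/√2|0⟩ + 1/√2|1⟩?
(1, 0, 0)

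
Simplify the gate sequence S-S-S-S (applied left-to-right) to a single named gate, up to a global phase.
I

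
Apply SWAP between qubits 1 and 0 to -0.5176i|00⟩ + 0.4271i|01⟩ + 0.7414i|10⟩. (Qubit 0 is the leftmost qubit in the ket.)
-0.5176i|00⟩ + 0.7414i|01⟩ + 0.4271i|10⟩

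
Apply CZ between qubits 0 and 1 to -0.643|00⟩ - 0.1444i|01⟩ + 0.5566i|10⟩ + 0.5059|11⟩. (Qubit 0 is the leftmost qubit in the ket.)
-0.643|00⟩ - 0.1444i|01⟩ + 0.5566i|10⟩ - 0.5059|11⟩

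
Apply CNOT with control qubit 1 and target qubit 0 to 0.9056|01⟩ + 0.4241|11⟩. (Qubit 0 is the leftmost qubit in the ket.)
0.4241|01⟩ + 0.9056|11⟩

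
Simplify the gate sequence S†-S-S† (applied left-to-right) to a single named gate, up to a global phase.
S†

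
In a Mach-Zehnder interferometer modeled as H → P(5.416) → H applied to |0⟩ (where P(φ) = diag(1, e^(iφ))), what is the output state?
(0.8235 - 0.3813i)|0⟩ + (0.1765 + 0.3813i)|1⟩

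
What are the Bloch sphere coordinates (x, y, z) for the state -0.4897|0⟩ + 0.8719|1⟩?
(-0.8539, 0, -0.5204)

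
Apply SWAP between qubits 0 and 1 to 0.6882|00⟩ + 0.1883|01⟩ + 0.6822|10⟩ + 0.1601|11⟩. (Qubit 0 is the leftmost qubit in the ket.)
0.6882|00⟩ + 0.6822|01⟩ + 0.1883|10⟩ + 0.1601|11⟩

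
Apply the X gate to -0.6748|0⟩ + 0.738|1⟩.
0.738|0⟩ - 0.6748|1⟩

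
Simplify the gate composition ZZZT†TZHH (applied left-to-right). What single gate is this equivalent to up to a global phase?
I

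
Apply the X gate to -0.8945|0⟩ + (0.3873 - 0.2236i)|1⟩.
(0.3873 - 0.2236i)|0⟩ - 0.8945|1⟩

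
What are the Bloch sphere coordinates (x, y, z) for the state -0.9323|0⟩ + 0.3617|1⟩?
(-0.6744, 0, 0.7384)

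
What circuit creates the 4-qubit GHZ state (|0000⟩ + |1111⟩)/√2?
H(q0) → CNOT(q0,q1) → CNOT(q0,q2) → CNOT(q0,q3)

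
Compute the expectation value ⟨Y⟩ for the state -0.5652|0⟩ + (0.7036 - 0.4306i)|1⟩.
0.4868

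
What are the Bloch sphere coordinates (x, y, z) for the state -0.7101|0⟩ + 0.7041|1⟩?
(-1, 0, 0.008485)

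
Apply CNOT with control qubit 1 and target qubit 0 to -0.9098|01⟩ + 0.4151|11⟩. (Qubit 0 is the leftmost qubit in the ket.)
0.4151|01⟩ - 0.9098|11⟩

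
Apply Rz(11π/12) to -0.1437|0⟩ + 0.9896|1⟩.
(-0.01876 + 0.1425i)|0⟩ + (0.1292 + 0.9811i)|1⟩

Rz(11π/12) = [[e^(−iθ/2), 0], [0, e^(iθ/2)]] with e^(±iθ/2) = cos(θ/2) ± i·sin(θ/2); θ = 11π/12, cos(θ/2) ≈ 0.130526, sin(θ/2) ≈ 0.991445.
With a = amp(|0⟩) = -0.1437 and b = amp(|1⟩) = 0.9896:
new amp(|0⟩) = (0.130526 - 0.991445i)·a = (-0.01876 + 0.1425i)
new amp(|1⟩) = (0.130526 + 0.991445i)·b = (0.1292 + 0.9811i)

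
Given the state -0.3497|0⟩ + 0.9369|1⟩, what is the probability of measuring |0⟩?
0.1223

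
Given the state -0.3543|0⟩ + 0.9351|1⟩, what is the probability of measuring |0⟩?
0.1255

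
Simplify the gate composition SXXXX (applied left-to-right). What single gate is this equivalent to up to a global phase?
S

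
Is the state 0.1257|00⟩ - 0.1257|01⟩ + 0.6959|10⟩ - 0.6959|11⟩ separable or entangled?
Separable

Writing the state as a|00⟩ + b|01⟩ + c|10⟩ + d|11⟩, it is a product state iff ad − bc = 0.
Here (a, b, c, d) = (0.1257, -0.1257, 0.6959, -0.6959): ad − bc = (0.1257)(-0.6959) − (-0.1257)(0.6959) = 0, so the state is separable.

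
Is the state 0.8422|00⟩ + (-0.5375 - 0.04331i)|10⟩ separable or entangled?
Separable

Writing the state as a|00⟩ + b|01⟩ + c|10⟩ + d|11⟩, it is a product state iff ad − bc = 0.
Here (a, b, c, d) = (0.8422, 0, (-0.5375 - 0.04331i), 0): ad − bc = (0.8422)(0) − (0)(-0.5375 - 0.04331i) = 0, so the state is separable.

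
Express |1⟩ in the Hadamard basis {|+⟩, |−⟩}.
1/√2|+⟩ - 1/√2|−⟩

With |ψ⟩ = α|0⟩ + β|1⟩, the Hadamard-basis coefficients are ⟨+|ψ⟩ = (α + β)/√2 and ⟨−|ψ⟩ = (α − β)/√2.
Here α = 0, β = 1: (α + β)/√2 = 1/√2, (α − β)/√2 = -1/√2.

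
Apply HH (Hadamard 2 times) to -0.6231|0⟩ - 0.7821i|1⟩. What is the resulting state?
-0.6231|0⟩ - 0.7821i|1⟩

H² = I, so an even number of Hadamards cancels: H^2 = I and the state is unchanged.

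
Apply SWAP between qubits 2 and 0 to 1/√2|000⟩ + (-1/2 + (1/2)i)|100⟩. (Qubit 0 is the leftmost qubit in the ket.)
1/√2|000⟩ + (-1/2 + (1/2)i)|001⟩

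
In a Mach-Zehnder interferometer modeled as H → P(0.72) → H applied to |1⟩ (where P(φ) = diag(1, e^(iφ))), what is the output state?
(0.1241 - 0.3297i)|0⟩ + (0.8759 + 0.3297i)|1⟩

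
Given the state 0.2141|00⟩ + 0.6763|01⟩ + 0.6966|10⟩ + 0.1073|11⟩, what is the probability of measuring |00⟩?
0.04584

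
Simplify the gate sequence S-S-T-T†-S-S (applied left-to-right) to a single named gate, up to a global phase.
I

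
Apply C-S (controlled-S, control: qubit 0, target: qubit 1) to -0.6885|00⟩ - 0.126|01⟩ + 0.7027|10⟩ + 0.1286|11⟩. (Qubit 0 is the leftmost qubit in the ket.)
-0.6885|00⟩ - 0.126|01⟩ + 0.7027|10⟩ + 0.1286i|11⟩

C-S leaves the control-|0⟩ kets |00⟩, |01⟩ unchanged and applies S to qubit 1 on the control-|1⟩ pair (|10⟩, |11⟩).
S = [[1, 0], [0, i]].
With a = amp(|10⟩) = 0.7027 and b = amp(|11⟩) = 0.1286:
new amp(|10⟩) = (1)·a = 0.7027
new amp(|11⟩) = (i)·b = 0.1286i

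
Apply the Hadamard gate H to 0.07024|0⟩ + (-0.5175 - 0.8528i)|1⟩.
(-0.3163 - 0.603i)|0⟩ + (0.4156 + 0.603i)|1⟩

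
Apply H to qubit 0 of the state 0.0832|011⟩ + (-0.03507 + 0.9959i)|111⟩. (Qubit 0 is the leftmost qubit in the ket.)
(0.03403 + 0.7042i)|011⟩ + (0.08363 - 0.7042i)|111⟩

H on qubit 0 mixes each pair of kets that differ only in qubit 0: amplitudes (a, b) of (|…0…⟩, |…1…⟩) become ((a + b)/√2, (a − b)/√2). Kets absent from the input have amplitude 0.
(|011⟩, |111⟩): (a, b) = (0.0832, (-0.03507 + 0.9959i)) → ((0.03403 + 0.7042i), (0.08363 - 0.7042i))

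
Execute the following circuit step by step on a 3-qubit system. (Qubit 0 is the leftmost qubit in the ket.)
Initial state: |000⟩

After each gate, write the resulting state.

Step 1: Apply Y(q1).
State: i|010⟩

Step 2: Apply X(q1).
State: i|000⟩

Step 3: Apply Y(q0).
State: -|100⟩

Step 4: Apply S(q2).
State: -|100⟩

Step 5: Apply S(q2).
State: -|100⟩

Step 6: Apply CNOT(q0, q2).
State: -|101⟩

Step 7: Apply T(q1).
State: -|101⟩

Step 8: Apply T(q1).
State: -|101⟩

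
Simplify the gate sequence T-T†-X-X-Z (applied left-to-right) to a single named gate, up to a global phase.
Z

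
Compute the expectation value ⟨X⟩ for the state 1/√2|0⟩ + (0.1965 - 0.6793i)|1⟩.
0.2779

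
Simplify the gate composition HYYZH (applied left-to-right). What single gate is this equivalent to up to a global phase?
X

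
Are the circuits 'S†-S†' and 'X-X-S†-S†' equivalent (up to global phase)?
Yes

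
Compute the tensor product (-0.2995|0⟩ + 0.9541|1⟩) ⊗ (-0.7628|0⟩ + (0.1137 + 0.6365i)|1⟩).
0.2285|00⟩ + (-0.03405 - 0.1906i)|01⟩ - 0.7278|10⟩ + (0.1085 + 0.6073i)|11⟩

amp(|b₁b₂…⟩) = product of the factor amplitudes for bits b₁, b₂, …; only kets whose every factor amplitude is nonzero survive.
|00⟩: (-0.2995)(-0.7628) = 0.2285
|01⟩: (-0.2995)(0.1137 + 0.6365i) = (-0.03405 - 0.1906i)
|10⟩: (0.9541)(-0.7628) = -0.7278
|11⟩: (0.9541)(0.1137 + 0.6365i) = (0.1085 + 0.6073i)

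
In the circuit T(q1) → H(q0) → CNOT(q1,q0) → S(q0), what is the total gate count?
4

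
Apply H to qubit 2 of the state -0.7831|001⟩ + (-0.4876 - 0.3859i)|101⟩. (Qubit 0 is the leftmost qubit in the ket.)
-0.5537|000⟩ + 0.5537|001⟩ + (-0.3448 - 0.2729i)|100⟩ + (0.3448 + 0.2729i)|101⟩

H on qubit 2 mixes each pair of kets that differ only in qubit 2: amplitudes (a, b) of (|…0…⟩, |…1…⟩) become ((a + b)/√2, (a − b)/√2). Kets absent from the input have amplitude 0.
(|000⟩, |001⟩): (a, b) = (0, -0.7831) → (-0.5537, 0.5537)
(|100⟩, |101⟩): (a, b) = (0, (-0.4876 - 0.3859i)) → ((-0.3448 - 0.2729i), (0.3448 + 0.2729i))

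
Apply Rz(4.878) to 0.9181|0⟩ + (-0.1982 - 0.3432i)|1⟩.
(-0.7007 - 0.5933i)|0⟩ + (0.373 + 0.1338i)|1⟩

Rz(4.878) = [[e^(−iθ/2), 0], [0, e^(iθ/2)]] with e^(±iθ/2) = cos(θ/2) ± i·sin(θ/2); θ = 4.878, cos(θ/2) ≈ -0.763169, sin(θ/2) ≈ 0.646198.
With a = amp(|0⟩) = 0.9181 and b = amp(|1⟩) = (-0.1982 - 0.3432i):
new amp(|0⟩) = (-0.763169 - 0.646198i)·a = (-0.7007 - 0.5933i)
new amp(|1⟩) = (-0.763169 + 0.646198i)·b = (0.373 + 0.1338i)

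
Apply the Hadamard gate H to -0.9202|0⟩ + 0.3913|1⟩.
-0.374|0⟩ - 0.9274|1⟩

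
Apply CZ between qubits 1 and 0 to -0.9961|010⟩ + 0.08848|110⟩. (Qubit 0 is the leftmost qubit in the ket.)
-0.9961|010⟩ - 0.08848|110⟩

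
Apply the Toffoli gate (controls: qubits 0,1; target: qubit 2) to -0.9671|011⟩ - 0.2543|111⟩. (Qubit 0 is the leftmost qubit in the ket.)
-0.9671|011⟩ - 0.2543|110⟩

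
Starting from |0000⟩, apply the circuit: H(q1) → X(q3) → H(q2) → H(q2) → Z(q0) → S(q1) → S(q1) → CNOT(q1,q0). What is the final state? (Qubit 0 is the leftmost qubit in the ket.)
1/√2|0001⟩ - 1/√2|1101⟩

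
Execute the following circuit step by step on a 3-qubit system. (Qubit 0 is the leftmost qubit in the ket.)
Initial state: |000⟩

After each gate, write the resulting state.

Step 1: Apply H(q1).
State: 1/√2|000⟩ + 1/√2|010⟩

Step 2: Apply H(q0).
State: 1/2|000⟩ + 1/2|010⟩ + 1/2|100⟩ + 1/2|110⟩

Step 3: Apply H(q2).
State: 1/√8|000⟩ + 1/√8|001⟩ + 1/√8|010⟩ + 1/√8|011⟩ + 1/√8|100⟩ + 1/√8|101⟩ + 1/√8|110⟩ + 1/√8|111⟩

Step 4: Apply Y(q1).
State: -(1/√8)i|000⟩ - (1/√8)i|001⟩ + (1/√8)i|010⟩ + (1/√8)i|011⟩ - (1/√8)i|100⟩ - (1/√8)i|101⟩ + (1/√8)i|110⟩ + (1/√8)i|111⟩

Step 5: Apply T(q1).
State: -(1/√8)i|000⟩ - (1/√8)i|001⟩ + (-0.25 + 0.25i)|010⟩ + (-0.25 + 0.25i)|011⟩ - (1/√8)i|100⟩ - (1/√8)i|101⟩ + (-0.25 + 0.25i)|110⟩ + (-0.25 + 0.25i)|111⟩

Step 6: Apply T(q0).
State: -(1/√8)i|000⟩ - (1/√8)i|001⟩ + (-0.25 + 0.25i)|010⟩ + (-0.25 + 0.25i)|011⟩ + (0.25 - 0.25i)|100⟩ + (0.25 - 0.25i)|101⟩ - 1/√8|110⟩ - 1/√8|111⟩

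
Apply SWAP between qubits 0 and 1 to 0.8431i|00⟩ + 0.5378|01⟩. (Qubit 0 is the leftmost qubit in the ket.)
0.8431i|00⟩ + 0.5378|10⟩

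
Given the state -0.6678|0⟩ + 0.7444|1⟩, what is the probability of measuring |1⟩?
0.5541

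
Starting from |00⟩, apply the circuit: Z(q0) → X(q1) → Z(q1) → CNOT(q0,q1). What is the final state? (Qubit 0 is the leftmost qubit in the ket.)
-|01⟩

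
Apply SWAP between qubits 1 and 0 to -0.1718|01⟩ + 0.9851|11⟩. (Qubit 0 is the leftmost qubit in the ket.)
-0.1718|10⟩ + 0.9851|11⟩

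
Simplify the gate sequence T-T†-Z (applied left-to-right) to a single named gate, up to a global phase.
Z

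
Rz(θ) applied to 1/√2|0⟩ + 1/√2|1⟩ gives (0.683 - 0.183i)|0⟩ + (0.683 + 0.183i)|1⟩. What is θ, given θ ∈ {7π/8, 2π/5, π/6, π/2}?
π/6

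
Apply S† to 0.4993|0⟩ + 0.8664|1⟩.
0.4993|0⟩ - 0.8664i|1⟩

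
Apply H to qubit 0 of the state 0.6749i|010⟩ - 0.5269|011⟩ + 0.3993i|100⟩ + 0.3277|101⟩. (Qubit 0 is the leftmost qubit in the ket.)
0.2823i|000⟩ + 0.2317|001⟩ + 0.4772i|010⟩ - 0.3726|011⟩ - 0.2823i|100⟩ - 0.2317|101⟩ + 0.4772i|110⟩ - 0.3726|111⟩

H on qubit 0 mixes each pair of kets that differ only in qubit 0: amplitudes (a, b) of (|…0…⟩, |…1…⟩) become ((a + b)/√2, (a − b)/√2). Kets absent from the input have amplitude 0.
(|000⟩, |100⟩): (a, b) = (0, 0.3993i) → (0.2823i, -0.2823i)
(|001⟩, |101⟩): (a, b) = (0, 0.3277) → (0.2317, -0.2317)
(|010⟩, |110⟩): (a, b) = (0.6749i, 0) → (0.4772i, 0.4772i)
(|011⟩, |111⟩): (a, b) = (-0.5269, 0) → (-0.3726, -0.3726)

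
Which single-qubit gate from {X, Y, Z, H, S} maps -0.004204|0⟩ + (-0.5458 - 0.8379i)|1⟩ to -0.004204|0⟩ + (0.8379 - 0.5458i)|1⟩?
S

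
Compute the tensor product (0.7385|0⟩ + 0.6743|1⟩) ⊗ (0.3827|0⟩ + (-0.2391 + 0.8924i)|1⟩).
0.2826|00⟩ + (-0.1766 + 0.659i)|01⟩ + 0.2581|10⟩ + (-0.1612 + 0.6017i)|11⟩

amp(|b₁b₂…⟩) = product of the factor amplitudes for bits b₁, b₂, …; only kets whose every factor amplitude is nonzero survive.
|00⟩: (0.7385)(0.3827) = 0.2826
|01⟩: (0.7385)(-0.2391 + 0.8924i) = (-0.1766 + 0.659i)
|10⟩: (0.6743)(0.3827) = 0.2581
|11⟩: (0.6743)(-0.2391 + 0.8924i) = (-0.1612 + 0.6017i)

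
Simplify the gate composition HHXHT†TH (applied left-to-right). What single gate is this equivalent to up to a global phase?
X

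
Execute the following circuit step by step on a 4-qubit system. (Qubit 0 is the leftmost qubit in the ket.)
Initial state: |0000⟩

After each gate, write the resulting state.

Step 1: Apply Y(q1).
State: i|0100⟩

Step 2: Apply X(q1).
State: i|0000⟩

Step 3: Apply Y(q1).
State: -|0100⟩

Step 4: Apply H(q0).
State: -1/√2|0100⟩ - 1/√2|1100⟩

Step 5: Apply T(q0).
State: -1/√2|0100⟩ + (-1/2 - (1/2)i)|1100⟩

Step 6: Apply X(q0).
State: (-1/2 - (1/2)i)|0100⟩ - 1/√2|1100⟩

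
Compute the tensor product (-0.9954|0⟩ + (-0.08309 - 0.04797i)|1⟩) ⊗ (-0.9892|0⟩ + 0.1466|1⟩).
0.9846|00⟩ - 0.1459|01⟩ + (0.08219 + 0.04745i)|10⟩ + (-0.01218 - 0.007032i)|11⟩

amp(|b₁b₂…⟩) = product of the factor amplitudes for bits b₁, b₂, …; only kets whose every factor amplitude is nonzero survive.
|00⟩: (-0.9954)(-0.9892) = 0.9846
|01⟩: (-0.9954)(0.1466) = -0.1459
|10⟩: (-0.08309 - 0.04797i)(-0.9892) = (0.08219 + 0.04745i)
|11⟩: (-0.08309 - 0.04797i)(0.1466) = (-0.01218 - 0.007032i)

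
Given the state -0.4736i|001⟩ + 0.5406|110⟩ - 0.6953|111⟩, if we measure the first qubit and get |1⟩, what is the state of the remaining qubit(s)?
0.6138|10⟩ - 0.7895|11⟩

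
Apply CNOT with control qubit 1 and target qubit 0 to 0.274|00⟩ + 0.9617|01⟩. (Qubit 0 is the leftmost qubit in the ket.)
0.274|00⟩ + 0.9617|11⟩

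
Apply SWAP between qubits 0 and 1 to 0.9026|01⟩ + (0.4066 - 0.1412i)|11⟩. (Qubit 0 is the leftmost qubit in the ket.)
0.9026|10⟩ + (0.4066 - 0.1412i)|11⟩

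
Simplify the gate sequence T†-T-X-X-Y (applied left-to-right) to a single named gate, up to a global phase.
Y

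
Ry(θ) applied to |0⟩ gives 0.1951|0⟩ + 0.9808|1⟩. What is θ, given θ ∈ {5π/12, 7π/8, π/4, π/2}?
7π/8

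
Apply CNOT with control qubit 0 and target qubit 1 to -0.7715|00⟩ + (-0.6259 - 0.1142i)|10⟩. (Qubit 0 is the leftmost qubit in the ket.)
-0.7715|00⟩ + (-0.6259 - 0.1142i)|11⟩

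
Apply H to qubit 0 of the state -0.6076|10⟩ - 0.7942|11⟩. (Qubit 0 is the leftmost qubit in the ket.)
-0.4296|00⟩ - 0.5616|01⟩ + 0.4296|10⟩ + 0.5616|11⟩

H on qubit 0 mixes each pair of kets that differ only in qubit 0: amplitudes (a, b) of (|…0…⟩, |…1…⟩) become ((a + b)/√2, (a − b)/√2). Kets absent from the input have amplitude 0.
(|00⟩, |10⟩): (a, b) = (0, -0.6076) → (-0.4296, 0.4296)
(|01⟩, |11⟩): (a, b) = (0, -0.7942) → (-0.5616, 0.5616)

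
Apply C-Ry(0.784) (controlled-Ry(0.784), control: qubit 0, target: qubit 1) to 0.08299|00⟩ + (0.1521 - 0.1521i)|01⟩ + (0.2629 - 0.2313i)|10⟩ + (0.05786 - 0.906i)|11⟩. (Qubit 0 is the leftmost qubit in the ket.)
0.08299|00⟩ + (0.1521 - 0.1521i)|01⟩ + (0.2209 + 0.1324i)|10⟩ + (0.1539 - 0.9256i)|11⟩

C-Ry(0.784) leaves the control-|0⟩ kets |00⟩, |01⟩ unchanged and applies Ry(0.784) to qubit 1 on the control-|1⟩ pair (|10⟩, |11⟩).
Ry(0.784) = [[cos(θ/2), −sin(θ/2)], [sin(θ/2), cos(θ/2)]]; θ = 0.784, cos(θ/2) ≈ 0.924147, sin(θ/2) ≈ 0.382037.
With a = amp(|10⟩) = (0.2629 - 0.2313i) and b = amp(|11⟩) = (0.05786 - 0.906i):
new amp(|10⟩) = (0.924147)·a + (-0.382037)·b = (0.2209 + 0.1324i)
new amp(|11⟩) = (0.382037)·a + (0.924147)·b = (0.1539 - 0.9256i)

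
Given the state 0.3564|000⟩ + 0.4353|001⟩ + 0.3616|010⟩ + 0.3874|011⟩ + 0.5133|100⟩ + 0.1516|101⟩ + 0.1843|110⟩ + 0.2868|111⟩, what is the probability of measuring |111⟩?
0.08225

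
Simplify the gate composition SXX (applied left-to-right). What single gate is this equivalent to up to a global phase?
S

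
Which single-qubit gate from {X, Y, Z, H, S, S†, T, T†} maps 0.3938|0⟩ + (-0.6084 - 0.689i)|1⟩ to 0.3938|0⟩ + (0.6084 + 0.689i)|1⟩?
Z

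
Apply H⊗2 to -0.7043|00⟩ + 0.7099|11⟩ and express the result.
0.0028|00⟩ - 0.7071|01⟩ - 0.7071|10⟩ + 0.0028|11⟩

H⊗2 gives amp(|y⟩) = (1/2) Σ_x (−1)^(x·y) amp(|x⟩), where x·y is the number of positions in which both x and y have a 1.
|00⟩: (-0.7043 + 0.7099)/2 = 0.0028
|01⟩: (-0.7043 - 0.7099)/2 = -0.7071
|10⟩: (-0.7043 - 0.7099)/2 = -0.7071
|11⟩: (-0.7043 + 0.7099)/2 = 0.0028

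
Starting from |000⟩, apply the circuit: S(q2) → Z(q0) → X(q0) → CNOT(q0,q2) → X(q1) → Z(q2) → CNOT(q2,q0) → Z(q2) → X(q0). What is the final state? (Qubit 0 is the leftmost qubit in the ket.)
|111⟩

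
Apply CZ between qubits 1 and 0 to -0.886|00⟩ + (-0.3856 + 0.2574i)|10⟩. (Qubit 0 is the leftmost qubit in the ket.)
-0.886|00⟩ + (-0.3856 + 0.2574i)|10⟩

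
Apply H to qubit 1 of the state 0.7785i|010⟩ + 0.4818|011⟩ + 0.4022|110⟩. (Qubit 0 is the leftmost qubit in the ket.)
0.5505i|000⟩ + 0.3407|001⟩ - 0.5505i|010⟩ - 0.3407|011⟩ + 0.2844|100⟩ - 0.2844|110⟩

H on qubit 1 mixes each pair of kets that differ only in qubit 1: amplitudes (a, b) of (|…0…⟩, |…1…⟩) become ((a + b)/√2, (a − b)/√2). Kets absent from the input have amplitude 0.
(|000⟩, |010⟩): (a, b) = (0, 0.7785i) → (0.5505i, -0.5505i)
(|001⟩, |011⟩): (a, b) = (0, 0.4818) → (0.3407, -0.3407)
(|100⟩, |110⟩): (a, b) = (0, 0.4022) → (0.2844, -0.2844)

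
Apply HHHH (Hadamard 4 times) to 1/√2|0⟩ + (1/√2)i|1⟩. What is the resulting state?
1/√2|0⟩ + (1/√2)i|1⟩

H² = I, so an even number of Hadamards cancels: H^4 = I and the state is unchanged.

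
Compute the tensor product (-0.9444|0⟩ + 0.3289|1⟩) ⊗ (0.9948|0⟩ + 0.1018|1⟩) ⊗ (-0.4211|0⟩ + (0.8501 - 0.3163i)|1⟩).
0.3956|000⟩ + (-0.7987 + 0.2972i)|001⟩ + 0.04048|010⟩ + (-0.08173 + 0.03041i)|011⟩ - 0.1378|100⟩ + (0.2781 - 0.1035i)|101⟩ - 0.0141|110⟩ + (0.02846 - 0.01059i)|111⟩

amp(|b₁b₂…⟩) = product of the factor amplitudes for bits b₁, b₂, …; only kets whose every factor amplitude is nonzero survive.
|000⟩: (-0.9444)(0.9948)(-0.4211) = 0.3956
|001⟩: (-0.9444)(0.9948)(0.8501 - 0.3163i) = (-0.7987 + 0.2972i)
|010⟩: (-0.9444)(0.1018)(-0.4211) = 0.04048
|011⟩: (-0.9444)(0.1018)(0.8501 - 0.3163i) = (-0.08173 + 0.03041i)
|100⟩: (0.3289)(0.9948)(-0.4211) = -0.1378
|101⟩: (0.3289)(0.9948)(0.8501 - 0.3163i) = (0.2781 - 0.1035i)
|110⟩: (0.3289)(0.1018)(-0.4211) = -0.0141
|111⟩: (0.3289)(0.1018)(0.8501 - 0.3163i) = (0.02846 - 0.01059i)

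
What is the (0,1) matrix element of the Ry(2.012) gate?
-0.8447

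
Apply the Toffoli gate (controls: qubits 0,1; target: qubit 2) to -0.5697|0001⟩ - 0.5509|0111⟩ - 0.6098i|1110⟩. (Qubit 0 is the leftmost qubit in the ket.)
-0.5697|0001⟩ - 0.5509|0111⟩ - 0.6098i|1100⟩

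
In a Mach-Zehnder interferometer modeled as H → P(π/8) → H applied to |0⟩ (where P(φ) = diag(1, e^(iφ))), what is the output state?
(0.9619 + 0.1913i)|0⟩ + (0.03806 - 0.1913i)|1⟩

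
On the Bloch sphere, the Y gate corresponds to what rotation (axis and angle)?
Rotation by π around the y-axis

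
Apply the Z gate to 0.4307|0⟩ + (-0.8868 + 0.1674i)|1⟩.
0.4307|0⟩ + (0.8868 - 0.1674i)|1⟩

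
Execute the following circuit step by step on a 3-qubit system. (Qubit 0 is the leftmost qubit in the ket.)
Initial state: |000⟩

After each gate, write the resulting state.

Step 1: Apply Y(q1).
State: i|010⟩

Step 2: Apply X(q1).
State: i|000⟩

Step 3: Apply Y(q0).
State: -|100⟩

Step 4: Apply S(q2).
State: -|100⟩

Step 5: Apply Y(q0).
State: i|000⟩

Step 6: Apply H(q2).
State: (1/√2)i|000⟩ + (1/√2)i|001⟩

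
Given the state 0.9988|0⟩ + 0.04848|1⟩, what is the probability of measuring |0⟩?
0.9976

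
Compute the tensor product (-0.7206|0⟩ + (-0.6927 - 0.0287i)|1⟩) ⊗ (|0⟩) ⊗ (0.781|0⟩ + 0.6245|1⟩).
-0.5628|000⟩ - 0.45|001⟩ + (-0.541 - 0.02241i)|100⟩ + (-0.4326 - 0.01792i)|101⟩

amp(|b₁b₂…⟩) = product of the factor amplitudes for bits b₁, b₂, …; only kets whose every factor amplitude is nonzero survive.
|000⟩: (-0.7206)(1)(0.781) = -0.5628
|001⟩: (-0.7206)(1)(0.6245) = -0.45
|100⟩: (-0.6927 - 0.0287i)(1)(0.781) = (-0.541 - 0.02241i)
|101⟩: (-0.6927 - 0.0287i)(1)(0.6245) = (-0.4326 - 0.01792i)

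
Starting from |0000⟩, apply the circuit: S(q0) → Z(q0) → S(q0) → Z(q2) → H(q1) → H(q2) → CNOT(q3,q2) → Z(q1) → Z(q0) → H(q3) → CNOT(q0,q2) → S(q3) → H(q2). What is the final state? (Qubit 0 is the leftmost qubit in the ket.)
1/2|0000⟩ + (1/2)i|0001⟩ - 1/2|0100⟩ - (1/2)i|0101⟩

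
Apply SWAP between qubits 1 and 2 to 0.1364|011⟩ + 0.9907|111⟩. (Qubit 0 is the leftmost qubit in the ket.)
0.1364|011⟩ + 0.9907|111⟩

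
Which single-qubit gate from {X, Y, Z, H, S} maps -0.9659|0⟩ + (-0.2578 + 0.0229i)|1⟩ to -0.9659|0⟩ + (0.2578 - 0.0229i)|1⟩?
Z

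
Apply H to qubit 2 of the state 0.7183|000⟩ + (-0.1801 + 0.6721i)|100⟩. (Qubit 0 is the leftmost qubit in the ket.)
0.5079|000⟩ + 0.5079|001⟩ + (-0.1273 + 0.4752i)|100⟩ + (-0.1273 + 0.4752i)|101⟩

H on qubit 2 mixes each pair of kets that differ only in qubit 2: amplitudes (a, b) of (|…0…⟩, |…1…⟩) become ((a + b)/√2, (a − b)/√2). Kets absent from the input have amplitude 0.
(|000⟩, |001⟩): (a, b) = (0.7183, 0) → (0.5079, 0.5079)
(|100⟩, |101⟩): (a, b) = ((-0.1801 + 0.6721i), 0) → ((-0.1273 + 0.4752i), (-0.1273 + 0.4752i))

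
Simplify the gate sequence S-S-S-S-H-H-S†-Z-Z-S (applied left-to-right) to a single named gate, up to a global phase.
I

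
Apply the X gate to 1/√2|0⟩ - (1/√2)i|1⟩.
-(1/√2)i|0⟩ + 1/√2|1⟩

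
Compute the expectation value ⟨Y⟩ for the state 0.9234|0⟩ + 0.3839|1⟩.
0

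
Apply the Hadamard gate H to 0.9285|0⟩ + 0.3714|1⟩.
0.9192|0⟩ + 0.3939|1⟩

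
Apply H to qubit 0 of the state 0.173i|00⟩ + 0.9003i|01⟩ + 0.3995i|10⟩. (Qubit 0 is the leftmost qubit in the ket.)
0.4048i|00⟩ + 0.6366i|01⟩ - 0.1602i|10⟩ + 0.6366i|11⟩

H on qubit 0 mixes each pair of kets that differ only in qubit 0: amplitudes (a, b) of (|…0…⟩, |…1…⟩) become ((a + b)/√2, (a − b)/√2). Kets absent from the input have amplitude 0.
(|00⟩, |10⟩): (a, b) = (0.173i, 0.3995i) → (0.4048i, -0.1602i)
(|01⟩, |11⟩): (a, b) = (0.9003i, 0) → (0.6366i, 0.6366i)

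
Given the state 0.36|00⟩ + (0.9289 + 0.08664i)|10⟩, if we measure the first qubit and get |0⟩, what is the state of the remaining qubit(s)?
|0⟩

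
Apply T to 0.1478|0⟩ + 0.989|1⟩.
0.1478|0⟩ + (0.6993 + 0.6993i)|1⟩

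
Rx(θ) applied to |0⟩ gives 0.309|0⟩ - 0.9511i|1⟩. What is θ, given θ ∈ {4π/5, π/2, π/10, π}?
4π/5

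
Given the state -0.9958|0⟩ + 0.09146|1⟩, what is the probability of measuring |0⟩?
0.9916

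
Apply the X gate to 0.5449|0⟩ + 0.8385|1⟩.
0.8385|0⟩ + 0.5449|1⟩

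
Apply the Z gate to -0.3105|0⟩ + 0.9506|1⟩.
-0.3105|0⟩ - 0.9506|1⟩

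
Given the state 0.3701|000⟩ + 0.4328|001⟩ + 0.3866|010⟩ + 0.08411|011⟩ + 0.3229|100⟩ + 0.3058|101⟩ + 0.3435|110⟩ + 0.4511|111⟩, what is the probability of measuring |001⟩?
0.1873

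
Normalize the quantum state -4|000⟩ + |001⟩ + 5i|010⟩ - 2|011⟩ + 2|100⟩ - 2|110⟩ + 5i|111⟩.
-0.45|000⟩ + 0.1125|001⟩ + 0.5625i|010⟩ - 0.225|011⟩ + 0.225|100⟩ - 0.225|110⟩ + 0.5625i|111⟩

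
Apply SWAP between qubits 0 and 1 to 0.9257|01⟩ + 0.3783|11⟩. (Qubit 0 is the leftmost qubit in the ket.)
0.9257|10⟩ + 0.3783|11⟩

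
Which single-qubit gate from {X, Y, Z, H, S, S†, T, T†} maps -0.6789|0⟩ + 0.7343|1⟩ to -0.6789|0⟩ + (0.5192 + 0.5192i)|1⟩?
T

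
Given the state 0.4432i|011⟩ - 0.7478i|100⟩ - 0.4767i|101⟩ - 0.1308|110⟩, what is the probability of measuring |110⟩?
0.01711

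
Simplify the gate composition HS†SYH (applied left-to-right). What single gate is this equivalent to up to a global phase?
Y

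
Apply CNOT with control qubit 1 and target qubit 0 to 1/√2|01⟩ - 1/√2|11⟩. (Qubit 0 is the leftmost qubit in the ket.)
-1/√2|01⟩ + 1/√2|11⟩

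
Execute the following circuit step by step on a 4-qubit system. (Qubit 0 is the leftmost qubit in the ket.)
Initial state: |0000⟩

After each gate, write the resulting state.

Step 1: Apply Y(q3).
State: i|0001⟩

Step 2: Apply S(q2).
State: i|0001⟩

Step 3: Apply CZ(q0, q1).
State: i|0001⟩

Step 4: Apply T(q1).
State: i|0001⟩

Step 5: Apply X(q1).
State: i|0101⟩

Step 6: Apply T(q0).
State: i|0101⟩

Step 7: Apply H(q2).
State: (1/√2)i|0101⟩ + (1/√2)i|0111⟩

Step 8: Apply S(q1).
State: -1/√2|0101⟩ - 1/√2|0111⟩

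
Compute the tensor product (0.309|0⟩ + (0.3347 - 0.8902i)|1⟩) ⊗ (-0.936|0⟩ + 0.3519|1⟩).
-0.2892|00⟩ + 0.1087|01⟩ + (-0.3133 + 0.8332i)|10⟩ + (0.1178 - 0.3133i)|11⟩

amp(|b₁b₂…⟩) = product of the factor amplitudes for bits b₁, b₂, …; only kets whose every factor amplitude is nonzero survive.
|00⟩: (0.309)(-0.936) = -0.2892
|01⟩: (0.309)(0.3519) = 0.1087
|10⟩: (0.3347 - 0.8902i)(-0.936) = (-0.3133 + 0.8332i)
|11⟩: (0.3347 - 0.8902i)(0.3519) = (0.1178 - 0.3133i)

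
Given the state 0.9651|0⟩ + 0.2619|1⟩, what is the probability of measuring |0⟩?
0.9314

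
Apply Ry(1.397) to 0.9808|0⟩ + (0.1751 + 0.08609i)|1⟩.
(0.6385 - 0.05536i)|0⟩ + (0.7648 + 0.06593i)|1⟩

Ry(1.397) = [[cos(θ/2), −sin(θ/2)], [sin(θ/2), cos(θ/2)]]; θ = 1.397, cos(θ/2) ≈ 0.765808, sin(θ/2) ≈ 0.64307.
With a = amp(|0⟩) = 0.9808 and b = amp(|1⟩) = (0.1751 + 0.08609i):
new amp(|0⟩) = (0.765808)·a + (-0.64307)·b = (0.6385 - 0.05536i)
new amp(|1⟩) = (0.64307)·a + (0.765808)·b = (0.7648 + 0.06593i)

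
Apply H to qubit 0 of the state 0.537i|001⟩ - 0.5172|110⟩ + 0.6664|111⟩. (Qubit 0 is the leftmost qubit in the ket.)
0.3797i|001⟩ - 0.3657|010⟩ + 0.4712|011⟩ + 0.3797i|101⟩ + 0.3657|110⟩ - 0.4712|111⟩

H on qubit 0 mixes each pair of kets that differ only in qubit 0: amplitudes (a, b) of (|…0…⟩, |…1…⟩) become ((a + b)/√2, (a − b)/√2). Kets absent from the input have amplitude 0.
(|001⟩, |101⟩): (a, b) = (0.537i, 0) → (0.3797i, 0.3797i)
(|010⟩, |110⟩): (a, b) = (0, -0.5172) → (-0.3657, 0.3657)
(|011⟩, |111⟩): (a, b) = (0, 0.6664) → (0.4712, -0.4712)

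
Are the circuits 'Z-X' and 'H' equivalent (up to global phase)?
No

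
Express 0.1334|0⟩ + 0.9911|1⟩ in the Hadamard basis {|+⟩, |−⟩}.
0.7951|+⟩ - 0.6065|−⟩

With |ψ⟩ = α|0⟩ + β|1⟩, the Hadamard-basis coefficients are ⟨+|ψ⟩ = (α + β)/√2 and ⟨−|ψ⟩ = (α − β)/√2.
Here α = 0.1334, β = 0.9911: (α + β)/√2 = 0.7951, (α − β)/√2 = -0.6065.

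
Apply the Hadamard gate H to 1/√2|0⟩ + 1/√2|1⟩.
|0⟩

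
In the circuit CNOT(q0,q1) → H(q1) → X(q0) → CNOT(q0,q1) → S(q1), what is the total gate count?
5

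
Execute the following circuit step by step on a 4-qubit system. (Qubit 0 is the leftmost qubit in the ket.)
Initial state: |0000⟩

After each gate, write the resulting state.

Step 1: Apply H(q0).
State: 1/√2|0000⟩ + 1/√2|1000⟩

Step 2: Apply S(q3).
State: 1/√2|0000⟩ + 1/√2|1000⟩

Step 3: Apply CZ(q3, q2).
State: 1/√2|0000⟩ + 1/√2|1000⟩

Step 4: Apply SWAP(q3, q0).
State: 1/√2|0000⟩ + 1/√2|0001⟩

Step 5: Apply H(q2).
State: 1/2|0000⟩ + 1/2|0001⟩ + 1/2|0010⟩ + 1/2|0011⟩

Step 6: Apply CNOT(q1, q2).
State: 1/2|0000⟩ + 1/2|0001⟩ + 1/2|0010⟩ + 1/2|0011⟩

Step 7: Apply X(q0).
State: 1/2|1000⟩ + 1/2|1001⟩ + 1/2|1010⟩ + 1/2|1011⟩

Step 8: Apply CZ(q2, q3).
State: 1/2|1000⟩ + 1/2|1001⟩ + 1/2|1010⟩ - 1/2|1011⟩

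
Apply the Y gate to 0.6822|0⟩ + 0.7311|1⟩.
-0.7311i|0⟩ + 0.6822i|1⟩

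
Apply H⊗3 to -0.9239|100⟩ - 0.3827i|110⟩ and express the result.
(-0.3266 - 0.1353i)|000⟩ + (-0.3266 - 0.1353i)|001⟩ + (-0.3266 + 0.1353i)|010⟩ + (-0.3266 + 0.1353i)|011⟩ + (0.3266 + 0.1353i)|100⟩ + (0.3266 + 0.1353i)|101⟩ + (0.3266 - 0.1353i)|110⟩ + (0.3266 - 0.1353i)|111⟩

H⊗3 gives amp(|y⟩) = (1/2√2) Σ_x (−1)^(x·y) amp(|x⟩), where x·y is the number of positions in which both x and y have a 1.
|000⟩: (-0.9239 - 0.3827i)/(2√2) = (-0.3266 - 0.1353i)
|001⟩: (-0.9239 - 0.3827i)/(2√2) = (-0.3266 - 0.1353i)
|010⟩: (-0.9239 + 0.3827i)/(2√2) = (-0.3266 + 0.1353i)
|011⟩: (-0.9239 + 0.3827i)/(2√2) = (-0.3266 + 0.1353i)
|100⟩: (0.9239 + 0.3827i)/(2√2) = (0.3266 + 0.1353i)
|101⟩: (0.9239 + 0.3827i)/(2√2) = (0.3266 + 0.1353i)
|110⟩: (0.9239 - 0.3827i)/(2√2) = (0.3266 - 0.1353i)
|111⟩: (0.9239 - 0.3827i)/(2√2) = (0.3266 - 0.1353i)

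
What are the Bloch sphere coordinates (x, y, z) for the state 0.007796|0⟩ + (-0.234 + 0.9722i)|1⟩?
(-0.003649, 0.01516, -0.9999)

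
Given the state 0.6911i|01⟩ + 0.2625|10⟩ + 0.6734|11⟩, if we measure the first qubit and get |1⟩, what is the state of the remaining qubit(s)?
0.3632|0⟩ + 0.9317|1⟩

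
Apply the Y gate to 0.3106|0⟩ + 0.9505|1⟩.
-0.9505i|0⟩ + 0.3106i|1⟩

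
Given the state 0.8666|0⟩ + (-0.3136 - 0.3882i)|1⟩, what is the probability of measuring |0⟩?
0.751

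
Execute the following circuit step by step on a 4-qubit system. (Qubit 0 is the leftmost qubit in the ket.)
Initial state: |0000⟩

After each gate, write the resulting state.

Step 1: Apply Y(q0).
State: i|1000⟩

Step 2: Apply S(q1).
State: i|1000⟩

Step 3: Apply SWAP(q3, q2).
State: i|1000⟩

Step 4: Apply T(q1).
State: i|1000⟩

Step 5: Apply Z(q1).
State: i|1000⟩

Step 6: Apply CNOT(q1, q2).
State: i|1000⟩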